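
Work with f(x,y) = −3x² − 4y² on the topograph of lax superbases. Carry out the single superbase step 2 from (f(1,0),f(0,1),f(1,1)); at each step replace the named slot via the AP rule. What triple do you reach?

start (-3,-4,-7) = (f(1,0),f(0,1),f(1,1))
replace slot 2: 2·((-3)+(-7)) − (-4) = -16 → (-3,-16,-7)

-3,-16,-7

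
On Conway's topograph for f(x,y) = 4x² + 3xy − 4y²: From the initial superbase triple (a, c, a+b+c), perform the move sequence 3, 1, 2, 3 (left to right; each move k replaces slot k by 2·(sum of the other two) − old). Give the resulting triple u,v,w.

start (4,-4,3) = (f(1,0),f(0,1),f(1,1))
replace slot 3: 2·(4+(-4)) − 3 = -3 → (4,-4,-3)
replace slot 1: 2·((-4)+(-3)) − 4 = -18 → (-18,-4,-3)
replace slot 2: 2·((-18)+(-3)) − (-4) = -38 → (-18,-38,-3)
replace slot 3: 2·((-18)+(-38)) − (-3) = -109 → (-18,-38,-109)

-18,-38,-109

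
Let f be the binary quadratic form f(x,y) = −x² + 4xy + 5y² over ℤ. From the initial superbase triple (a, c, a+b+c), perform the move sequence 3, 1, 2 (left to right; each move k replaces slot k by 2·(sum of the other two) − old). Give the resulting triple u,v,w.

start (-1,5,8) = (f(1,0),f(0,1),f(1,1))
replace slot 3: 2·((-1)+5) − 8 = 0 → (-1,5,0)
replace slot 1: 2·(5+0) − (-1) = 11 → (11,5,0)
replace slot 2: 2·(11+0) − 5 = 17 → (11,17,0)

11,17,0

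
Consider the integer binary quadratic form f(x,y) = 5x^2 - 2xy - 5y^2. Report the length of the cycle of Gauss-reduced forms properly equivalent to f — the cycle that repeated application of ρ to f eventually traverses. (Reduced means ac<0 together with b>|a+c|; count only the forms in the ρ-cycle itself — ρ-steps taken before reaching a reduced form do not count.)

D = 104, ⌊√D⌋ = 10
descent: ρ → (-5,2,5)  [lands on river]
river: ρ → (5,8,-2)
river: ρ → (-2,8,5)
river: ρ → (5,2,-5)
river: ρ → (-5,8,2)
river: ρ → (2,8,-5)
ρ-cycle length = 6 (tail of 1 descent step not counted)

6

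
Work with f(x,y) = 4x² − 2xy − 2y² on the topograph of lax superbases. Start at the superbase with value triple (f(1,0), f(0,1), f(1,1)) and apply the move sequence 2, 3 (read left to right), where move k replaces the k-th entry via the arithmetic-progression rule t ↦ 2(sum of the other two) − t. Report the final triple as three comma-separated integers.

start (4,-2,0) = (f(1,0),f(0,1),f(1,1))
replace slot 2: 2·(4+0) − (-2) = 10 → (4,10,0)
replace slot 3: 2·(4+10) − 0 = 28 → (4,10,28)

4,10,28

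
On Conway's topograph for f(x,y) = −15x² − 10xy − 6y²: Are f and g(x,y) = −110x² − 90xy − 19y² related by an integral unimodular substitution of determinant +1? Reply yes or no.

D₁ = -260, D₂ = -260
f is negative-definite; reduce −f:
−f: flip: (15,10,6)→(6,-10,15)
−f: translate: b→2 (≡-10 mod 12), so (6,-10,15)→(6,2,11)
−f: reduced (well bottom): (6,2,11) with a≤c, −a<b≤a
flip sign back: reduced form of f is (-6,-2,-11)
g is negative-definite; reduce −g:
−g: flip: (110,90,19)→(19,-90,110)
−g: translate: b→-14 (≡-90 mod 38), so (19,-90,110)→(19,-14,6)
−g: flip: (19,-14,6)→(6,14,19)
−g: translate: b→2 (≡14 mod 12), so (6,14,19)→(6,2,11)
−g: reduced (well bottom): (6,2,11) with a≤c, −a<b≤a
flip sign back: reduced form of g is (-6,-2,-11)
reduced forms (-6, -2, -11) vs (-6, -2, -11) ⇒ equivalent

yes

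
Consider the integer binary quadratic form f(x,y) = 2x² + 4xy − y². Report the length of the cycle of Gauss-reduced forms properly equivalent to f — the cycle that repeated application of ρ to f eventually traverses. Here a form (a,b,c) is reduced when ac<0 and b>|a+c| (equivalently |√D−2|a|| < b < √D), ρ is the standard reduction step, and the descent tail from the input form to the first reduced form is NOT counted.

D = 24, ⌊√D⌋ = 4
river: ρ → (-1,4,2)
river: ρ → (2,4,-1)
ρ-cycle length = 2 (tail of 0 descent steps not counted)

2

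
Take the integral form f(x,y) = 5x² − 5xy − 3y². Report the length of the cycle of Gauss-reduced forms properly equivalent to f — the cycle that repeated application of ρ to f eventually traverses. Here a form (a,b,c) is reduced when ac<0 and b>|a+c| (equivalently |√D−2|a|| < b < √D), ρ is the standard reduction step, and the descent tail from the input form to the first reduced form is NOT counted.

D = 85, ⌊√D⌋ = 9
descent: ρ → (-3,5,5)  [lands on river]
river: ρ → (5,5,-3)
river: ρ → (-3,7,3)
river: ρ → (3,5,-5)
river: ρ → (-5,5,3)
river: ρ → (3,7,-3)
ρ-cycle length = 6 (tail of 1 descent step not counted)

6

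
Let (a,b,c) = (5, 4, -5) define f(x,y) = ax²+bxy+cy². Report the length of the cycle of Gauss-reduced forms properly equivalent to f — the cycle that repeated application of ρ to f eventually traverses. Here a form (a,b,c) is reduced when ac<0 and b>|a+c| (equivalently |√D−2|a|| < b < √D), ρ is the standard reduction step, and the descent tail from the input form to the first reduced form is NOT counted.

D = 116, ⌊√D⌋ = 10
river: ρ → (-5,6,4)
river: ρ → (4,10,-1)
river: ρ → (-1,10,4)
river: ρ → (4,6,-5)
river: ρ → (-5,4,5)
river: ρ → (5,6,-4)
river: ρ → (-4,10,1)
river: ρ → (1,10,-4)
river: ρ → (-4,6,5)
river: ρ → (5,4,-5)
ρ-cycle length = 10 (tail of 0 descent steps not counted)

10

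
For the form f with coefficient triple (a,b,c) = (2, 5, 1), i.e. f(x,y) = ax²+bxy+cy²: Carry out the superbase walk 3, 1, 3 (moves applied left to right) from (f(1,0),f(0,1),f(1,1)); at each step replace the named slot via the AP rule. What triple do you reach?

start (2,1,8) = (f(1,0),f(0,1),f(1,1))
replace slot 3: 2·(2+1) − 8 = -2 → (2,1,-2)
replace slot 1: 2·(1+(-2)) − 2 = -4 → (-4,1,-2)
replace slot 3: 2·((-4)+1) − (-2) = -4 → (-4,1,-4)

-4,1,-4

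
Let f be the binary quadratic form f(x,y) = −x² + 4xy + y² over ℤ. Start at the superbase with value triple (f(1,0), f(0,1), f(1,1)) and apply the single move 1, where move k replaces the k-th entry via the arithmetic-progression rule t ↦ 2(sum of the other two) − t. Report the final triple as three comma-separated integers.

start (-1,1,4) = (f(1,0),f(0,1),f(1,1))
replace slot 1: 2·(1+4) − (-1) = 11 → (11,1,4)

11,1,4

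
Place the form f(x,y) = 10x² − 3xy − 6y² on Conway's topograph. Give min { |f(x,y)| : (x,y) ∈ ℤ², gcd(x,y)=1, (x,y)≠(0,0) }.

descent: ρ → (-6,15,1)  [lands on river]
river: ρ → (1,15,-6)
river: ρ → (-6,9,7)
river: ρ → (7,5,-8)
river: ρ → (-8,11,4)
river: ρ → (4,13,-5)
river: ρ → (-5,7,10)
river: ρ → (10,13,-2)
river: ρ → (-2,15,3)
river: ρ → (3,15,-2)
river: ρ → (-2,13,10)
river: ρ → (10,7,-5)
river: ρ → (-5,13,4)
river: ρ → (4,11,-8)
river: ρ → (-8,5,7)
river: ρ → (7,9,-6)
closes: descent 1, river 16
min |a| on river = 1

1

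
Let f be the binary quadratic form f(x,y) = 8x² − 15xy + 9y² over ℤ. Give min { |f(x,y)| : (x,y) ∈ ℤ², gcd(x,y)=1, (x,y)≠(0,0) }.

translate: b→1 (≡-15 mod 16), so (8,-15,9)→(8,1,2)
flip: (8,1,2)→(2,-1,8)
reduced (well bottom): (2,-1,8) with a≤c, −a<b≤a
well minimum = a = 2

2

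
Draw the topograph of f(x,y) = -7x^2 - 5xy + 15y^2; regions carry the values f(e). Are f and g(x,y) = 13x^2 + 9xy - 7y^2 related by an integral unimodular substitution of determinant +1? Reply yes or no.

D₁ = 445, D₂ = 445
river cycle of f (length 6): (-7, 9, 13), (13, 17, -3), (-3, 19, 7), (7, 9, -13), (-13, 17, 3), (3, 19, -7)
river cycle of g (length 6): (-7, 19, 3), (3, 17, -13), (-13, 9, 7), (7, 19, -3), (-3, 17, 13), (13, 9, -7)
cycles differ ⇒ inequivalent

no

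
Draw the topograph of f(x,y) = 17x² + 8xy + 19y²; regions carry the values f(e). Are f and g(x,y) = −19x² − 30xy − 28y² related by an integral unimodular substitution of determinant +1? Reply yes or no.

D₁ = -1228, D₂ = -1228
f: reduced (well bottom): (17,8,19) with a≤c, −a<b≤a
g is negative-definite; reduce −g:
−g: translate: b→-8 (≡30 mod 38), so (19,30,28)→(19,-8,17)
−g: flip: (19,-8,17)→(17,8,19)
−g: reduced (well bottom): (17,8,19) with a≤c, −a<b≤a
flip sign back: reduced form of g is (-17,-8,-19)
reduced forms (17, 8, 19) vs (-17, -8, -19) ⇒ inequivalent

no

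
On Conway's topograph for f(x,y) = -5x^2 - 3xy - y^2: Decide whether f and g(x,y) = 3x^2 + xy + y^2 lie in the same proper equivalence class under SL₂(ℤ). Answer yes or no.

D₁ = -11, D₂ = -11
f is negative-definite; reduce −f:
−f: flip: (5,3,1)→(1,-3,5)
−f: translate: b→1 (≡-3 mod 2), so (1,-3,5)→(1,1,3)
−f: reduced (well bottom): (1,1,3) with a≤c, −a<b≤a
flip sign back: reduced form of f is (-1,-1,-3)
g: flip: (3,1,1)→(1,-1,3)
g: translate: b→1 (≡-1 mod 2), so (1,-1,3)→(1,1,3)
g: reduced (well bottom): (1,1,3) with a≤c, −a<b≤a
reduced forms (-1, -1, -3) vs (1, 1, 3) ⇒ inequivalent

no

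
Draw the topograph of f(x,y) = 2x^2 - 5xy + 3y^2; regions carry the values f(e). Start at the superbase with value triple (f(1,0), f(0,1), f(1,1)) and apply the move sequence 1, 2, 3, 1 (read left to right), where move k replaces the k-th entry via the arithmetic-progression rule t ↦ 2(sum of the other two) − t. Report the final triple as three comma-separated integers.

start (2,3,0) = (f(1,0),f(0,1),f(1,1))
replace slot 1: 2·(3+0) − 2 = 4 → (4,3,0)
replace slot 2: 2·(4+0) − 3 = 5 → (4,5,0)
replace slot 3: 2·(4+5) − 0 = 18 → (4,5,18)
replace slot 1: 2·(5+18) − 4 = 42 → (42,5,18)

42,5,18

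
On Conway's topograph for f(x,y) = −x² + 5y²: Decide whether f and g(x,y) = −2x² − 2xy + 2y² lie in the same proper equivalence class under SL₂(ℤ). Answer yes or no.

D₁ = 20, D₂ = 20
river cycle of f (length 2): (-1, 4, 1), (1, 4, -1)
river cycle of g (length 2): (2, 2, -2), (-2, 2, 2)
cycles differ ⇒ inequivalent

no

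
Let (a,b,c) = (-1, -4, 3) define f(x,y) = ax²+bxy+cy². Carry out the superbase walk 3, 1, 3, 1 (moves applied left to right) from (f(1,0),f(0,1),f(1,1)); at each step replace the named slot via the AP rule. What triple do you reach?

start (-1,3,-2) = (f(1,0),f(0,1),f(1,1))
replace slot 3: 2·((-1)+3) − (-2) = 6 → (-1,3,6)
replace slot 1: 2·(3+6) − (-1) = 19 → (19,3,6)
replace slot 3: 2·(19+3) − 6 = 38 → (19,3,38)
replace slot 1: 2·(3+38) − 19 = 63 → (63,3,38)

63,3,38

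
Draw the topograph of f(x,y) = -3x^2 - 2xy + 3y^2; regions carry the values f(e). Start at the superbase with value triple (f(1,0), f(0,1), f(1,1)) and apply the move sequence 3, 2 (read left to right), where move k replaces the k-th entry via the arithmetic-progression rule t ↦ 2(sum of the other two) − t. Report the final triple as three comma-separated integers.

start (-3,3,-2) = (f(1,0),f(0,1),f(1,1))
replace slot 3: 2·((-3)+3) − (-2) = 2 → (-3,3,2)
replace slot 2: 2·((-3)+2) − 3 = -5 → (-3,-5,2)

-3,-5,2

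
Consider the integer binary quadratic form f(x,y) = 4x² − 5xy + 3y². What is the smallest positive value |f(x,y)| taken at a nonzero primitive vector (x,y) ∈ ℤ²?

translate: b→3 (≡-5 mod 8), so (4,-5,3)→(4,3,2)
flip: (4,3,2)→(2,-3,4)
translate: b→1 (≡-3 mod 4), so (2,-3,4)→(2,1,3)
reduced (well bottom): (2,1,3) with a≤c, −a<b≤a
well minimum = a = 2

2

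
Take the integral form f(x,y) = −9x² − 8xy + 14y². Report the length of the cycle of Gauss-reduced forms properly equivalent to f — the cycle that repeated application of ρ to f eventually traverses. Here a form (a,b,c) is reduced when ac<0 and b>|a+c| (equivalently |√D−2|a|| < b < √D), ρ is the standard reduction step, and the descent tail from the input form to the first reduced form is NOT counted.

D = 568, ⌊√D⌋ = 23
descent: ρ → (14,8,-9)  [lands on river]
river: ρ → (-9,10,13)
river: ρ → (13,16,-6)
river: ρ → (-6,20,7)
river: ρ → (7,22,-3)
river: ρ → (-3,20,14)
ρ-cycle length = 6 (tail of 1 descent step not counted)

6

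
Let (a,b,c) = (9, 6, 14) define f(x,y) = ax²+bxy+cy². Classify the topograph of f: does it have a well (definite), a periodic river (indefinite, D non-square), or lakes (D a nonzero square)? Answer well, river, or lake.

D = b²−4ac = 6² − 4·9·14 = -468
D < 0 ⇒ definite ⇒ every region one sign ⇒ single well

well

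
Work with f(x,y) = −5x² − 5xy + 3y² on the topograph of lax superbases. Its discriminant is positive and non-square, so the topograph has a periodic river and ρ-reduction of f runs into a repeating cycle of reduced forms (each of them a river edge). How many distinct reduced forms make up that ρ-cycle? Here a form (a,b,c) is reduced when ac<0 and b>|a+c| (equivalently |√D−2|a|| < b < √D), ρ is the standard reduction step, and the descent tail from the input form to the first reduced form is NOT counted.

D = 85, ⌊√D⌋ = 9
descent: ρ → (3,5,-5)  [lands on river]
river: ρ → (-5,5,3)
river: ρ → (3,7,-3)
river: ρ → (-3,5,5)
river: ρ → (5,5,-3)
river: ρ → (-3,7,3)
ρ-cycle length = 6 (tail of 1 descent step not counted)

6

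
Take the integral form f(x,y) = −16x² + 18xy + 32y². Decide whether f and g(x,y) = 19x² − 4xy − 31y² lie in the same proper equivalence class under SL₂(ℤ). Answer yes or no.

D₁ = 2372, D₂ = 2372
river cycle of f (length 22): (32, 46, -2), (-2, 46, 32), (32, 18, -16), (-16, 46, 4), (4, 42, -38), (-38, 34, 8), (8, 46, -8), (-8, 34, 38), (38, 42, -4), (-4, 46, 16), … (12 more)
river cycle of g (length 26): (19, 34, -16), (-16, 30, 23), (23, 16, -23), (-23, 30, 16), (16, 34, -19), (-19, 42, 8), (8, 38, -29), (-29, 20, 17), (17, 48, -1), (-1, 48, 17), … (16 more)
cycles differ ⇒ inequivalent

no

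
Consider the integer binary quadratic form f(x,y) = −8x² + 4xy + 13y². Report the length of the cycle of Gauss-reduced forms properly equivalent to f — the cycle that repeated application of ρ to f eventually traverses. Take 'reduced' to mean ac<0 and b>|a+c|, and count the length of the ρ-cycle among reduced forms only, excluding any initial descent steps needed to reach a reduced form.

D = 432, ⌊√D⌋ = 20
descent: ρ → (13,-4,-8)
descent: ρ → (-8,20,1)  [lands on river]
river: ρ → (1,20,-8)
river: ρ → (-8,12,9)
river: ρ → (9,6,-11)
river: ρ → (-11,16,4)
river: ρ → (4,16,-11)
river: ρ → (-11,6,9)
river: ρ → (9,12,-8)
ρ-cycle length = 8 (tail of 2 descent steps not counted)

8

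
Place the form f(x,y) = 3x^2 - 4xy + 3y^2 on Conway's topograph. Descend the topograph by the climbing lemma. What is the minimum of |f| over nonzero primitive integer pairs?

translate: b→2 (≡-4 mod 6), so (3,-4,3)→(3,2,2)
flip: (3,2,2)→(2,-2,3)
translate: b→2 (≡-2 mod 4), so (2,-2,3)→(2,2,3)
reduced (well bottom): (2,2,3) with a≤c, −a<b≤a
well minimum = a = 2

2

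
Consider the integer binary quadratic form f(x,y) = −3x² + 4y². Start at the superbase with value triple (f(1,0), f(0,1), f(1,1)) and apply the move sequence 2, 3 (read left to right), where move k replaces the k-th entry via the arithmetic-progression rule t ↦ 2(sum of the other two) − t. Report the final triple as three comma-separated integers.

start (-3,4,1) = (f(1,0),f(0,1),f(1,1))
replace slot 2: 2·((-3)+1) − 4 = -8 → (-3,-8,1)
replace slot 3: 2·((-3)+(-8)) − 1 = -23 → (-3,-8,-23)

-3,-8,-23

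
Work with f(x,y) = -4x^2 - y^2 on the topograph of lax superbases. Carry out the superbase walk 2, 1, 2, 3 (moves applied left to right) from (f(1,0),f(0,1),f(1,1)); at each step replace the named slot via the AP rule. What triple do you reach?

start (-4,-1,-5) = (f(1,0),f(0,1),f(1,1))
replace slot 2: 2·((-4)+(-5)) − (-1) = -17 → (-4,-17,-5)
replace slot 1: 2·((-17)+(-5)) − (-4) = -40 → (-40,-17,-5)
replace slot 2: 2·((-40)+(-5)) − (-17) = -73 → (-40,-73,-5)
replace slot 3: 2·((-40)+(-73)) − (-5) = -221 → (-40,-73,-221)

-40,-73,-221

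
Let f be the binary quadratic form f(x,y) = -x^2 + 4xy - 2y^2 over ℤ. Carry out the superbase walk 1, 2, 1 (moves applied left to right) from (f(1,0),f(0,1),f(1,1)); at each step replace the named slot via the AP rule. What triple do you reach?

start (-1,-2,1) = (f(1,0),f(0,1),f(1,1))
replace slot 1: 2·((-2)+1) − (-1) = -1 → (-1,-2,1)
replace slot 2: 2·((-1)+1) − (-2) = 2 → (-1,2,1)
replace slot 1: 2·(2+1) − (-1) = 7 → (7,2,1)

7,2,1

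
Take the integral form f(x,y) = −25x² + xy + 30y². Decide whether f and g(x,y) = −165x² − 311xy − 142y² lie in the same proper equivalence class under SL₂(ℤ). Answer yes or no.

D₁ = 3001, D₂ = 3001
river cycle of f (length 154): (-25, 51, 4), (4, 53, -12), (-12, 43, 24), (24, 53, -2), (-2, 51, 50), (50, 49, -3), (-3, 53, 16), (16, 43, -18), (-18, 29, 30), (30, 31, -17), … (144 more)
river cycle of g (length 154): (4, 53, -12), (-12, 43, 24), (24, 53, -2), (-2, 51, 50), (50, 49, -3), (-3, 53, 16), (16, 43, -18), (-18, 29, 30), (30, 31, -17), (-17, 37, 24), … (144 more)
cycles coincide ⇒ equivalent

yes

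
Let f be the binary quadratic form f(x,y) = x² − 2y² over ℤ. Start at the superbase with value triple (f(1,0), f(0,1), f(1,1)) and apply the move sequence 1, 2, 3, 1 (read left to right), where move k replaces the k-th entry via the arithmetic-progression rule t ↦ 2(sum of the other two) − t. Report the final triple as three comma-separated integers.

start (1,-2,-1) = (f(1,0),f(0,1),f(1,1))
replace slot 1: 2·((-2)+(-1)) − 1 = -7 → (-7,-2,-1)
replace slot 2: 2·((-7)+(-1)) − (-2) = -14 → (-7,-14,-1)
replace slot 3: 2·((-7)+(-14)) − (-1) = -41 → (-7,-14,-41)
replace slot 1: 2·((-14)+(-41)) − (-7) = -103 → (-103,-14,-41)

-103,-14,-41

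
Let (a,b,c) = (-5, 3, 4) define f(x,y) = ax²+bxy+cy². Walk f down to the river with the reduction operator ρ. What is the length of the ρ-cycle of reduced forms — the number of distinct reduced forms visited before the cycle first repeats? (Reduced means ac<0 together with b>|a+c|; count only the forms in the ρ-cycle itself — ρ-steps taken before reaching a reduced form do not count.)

D = 89, ⌊√D⌋ = 9
river: ρ → (4,5,-4)
river: ρ → (-4,3,5)
river: ρ → (5,7,-2)
river: ρ → (-2,9,1)
river: ρ → (1,9,-2)
river: ρ → (-2,7,5)
river: ρ → (5,3,-4)
river: ρ → (-4,5,4)
river: ρ → (4,3,-5)
river: ρ → (-5,7,2)
river: ρ → (2,9,-1)
river: ρ → (-1,9,2)
river: ρ → (2,7,-5)
river: ρ → (-5,3,4)
ρ-cycle length = 14 (tail of 0 descent steps not counted)

14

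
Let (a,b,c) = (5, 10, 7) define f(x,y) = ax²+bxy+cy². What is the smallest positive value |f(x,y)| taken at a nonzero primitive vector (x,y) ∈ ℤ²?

translate: b→0 (≡10 mod 10), so (5,10,7)→(5,0,2)
flip: (5,0,2)→(2,0,5)
reduced (well bottom): (2,0,5) with a≤c, −a<b≤a
well minimum = a = 2

2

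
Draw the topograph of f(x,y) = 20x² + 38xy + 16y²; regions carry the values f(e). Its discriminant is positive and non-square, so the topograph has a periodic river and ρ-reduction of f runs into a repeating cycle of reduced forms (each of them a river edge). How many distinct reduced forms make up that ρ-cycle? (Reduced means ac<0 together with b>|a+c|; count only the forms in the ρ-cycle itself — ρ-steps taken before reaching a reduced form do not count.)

D = 164, ⌊√D⌋ = 12
descent: ρ → (16,-6,-2)
descent: ρ → (-2,10,8)  [lands on river]
river: ρ → (8,6,-4)
river: ρ → (-4,10,4)
river: ρ → (4,6,-8)
river: ρ → (-8,10,2)
river: ρ → (2,10,-8)
river: ρ → (-8,6,4)
river: ρ → (4,10,-4)
river: ρ → (-4,6,8)
river: ρ → (8,10,-2)
ρ-cycle length = 10 (tail of 2 descent steps not counted)

10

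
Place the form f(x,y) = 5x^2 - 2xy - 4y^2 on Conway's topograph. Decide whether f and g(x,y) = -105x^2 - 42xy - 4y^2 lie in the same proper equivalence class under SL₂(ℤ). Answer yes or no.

D₁ = 84, D₂ = 84
river cycle of f (length 6): (-4, 2, 5), (5, 8, -1), (-1, 8, 5), (5, 2, -4), (-4, 6, 3), (3, 6, -4)
river cycle of g (length 6): (-4, 2, 5), (5, 8, -1), (-1, 8, 5), (5, 2, -4), (-4, 6, 3), (3, 6, -4)
cycles coincide ⇒ equivalent

yes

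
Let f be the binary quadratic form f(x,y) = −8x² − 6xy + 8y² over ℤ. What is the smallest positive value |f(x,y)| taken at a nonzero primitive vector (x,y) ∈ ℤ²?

descent: ρ → (8,6,-8)  [lands on river]
river: ρ → (-8,10,6)
river: ρ → (6,14,-4)
river: ρ → (-4,10,12)
river: ρ → (12,14,-2)
river: ρ → (-2,14,12)
river: ρ → (12,10,-4)
river: ρ → (-4,14,6)
river: ρ → (6,10,-8)
river: ρ → (-8,6,8)
river: ρ → (8,10,-6)
river: ρ → (-6,14,4)
river: ρ → (4,10,-12)
river: ρ → (-12,14,2)
river: ρ → (2,14,-12)
river: ρ → (-12,10,4)
river: ρ → (4,14,-6)
river: ρ → (-6,10,8)
closes: descent 1, river 18
min |a| on river = 2

2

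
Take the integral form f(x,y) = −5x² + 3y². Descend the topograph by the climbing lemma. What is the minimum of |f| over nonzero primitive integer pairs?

descent: ρ → (3,6,-2)  [lands on river]
river: ρ → (-2,6,3)
closes: descent 1, river 2
min |a| on river = 2

2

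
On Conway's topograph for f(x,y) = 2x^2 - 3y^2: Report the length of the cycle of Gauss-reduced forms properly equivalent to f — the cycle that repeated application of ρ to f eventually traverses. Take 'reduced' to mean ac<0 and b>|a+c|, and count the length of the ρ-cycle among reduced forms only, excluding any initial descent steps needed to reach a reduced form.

D = 24, ⌊√D⌋ = 4
descent: ρ → (-3,0,2)
descent: ρ → (2,4,-1)  [lands on river]
river: ρ → (-1,4,2)
ρ-cycle length = 2 (tail of 2 descent steps not counted)

2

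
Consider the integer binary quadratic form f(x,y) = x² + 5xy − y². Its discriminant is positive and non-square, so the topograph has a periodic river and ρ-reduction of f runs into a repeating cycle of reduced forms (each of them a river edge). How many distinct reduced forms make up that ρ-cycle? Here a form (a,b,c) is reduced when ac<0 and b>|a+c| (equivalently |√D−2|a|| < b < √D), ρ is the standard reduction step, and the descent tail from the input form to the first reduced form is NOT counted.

D = 29, ⌊√D⌋ = 5
river: ρ → (-1,5,1)
river: ρ → (1,5,-1)
ρ-cycle length = 2 (tail of 0 descent steps not counted)

2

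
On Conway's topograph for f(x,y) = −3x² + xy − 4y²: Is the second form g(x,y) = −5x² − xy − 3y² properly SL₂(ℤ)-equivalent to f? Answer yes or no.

D₁ = -47, D₂ = -59
discriminants differ ⇒ not SL₂(ℤ)-equivalent

no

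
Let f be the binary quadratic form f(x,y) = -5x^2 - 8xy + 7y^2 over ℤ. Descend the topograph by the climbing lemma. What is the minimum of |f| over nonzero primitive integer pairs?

descent: ρ → (7,8,-5)  [lands on river]
river: ρ → (-5,12,3)
river: ρ → (3,12,-5)
river: ρ → (-5,8,7)
river: ρ → (7,6,-6)
river: ρ → (-6,6,7)
closes: descent 1, river 6
min |a| on river = 3

3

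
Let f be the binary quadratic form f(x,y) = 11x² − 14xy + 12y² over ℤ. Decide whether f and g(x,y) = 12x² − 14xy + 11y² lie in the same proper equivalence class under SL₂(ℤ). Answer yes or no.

D₁ = -332, D₂ = -332
f: translate: b→8 (≡-14 mod 22), so (11,-14,12)→(11,8,9)
f: flip: (11,8,9)→(9,-8,11)
f: reduced (well bottom): (9,-8,11) with a≤c, −a<b≤a
g: translate: b→10 (≡-14 mod 24), so (12,-14,11)→(12,10,9)
g: flip: (12,10,9)→(9,-10,12)
g: translate: b→8 (≡-10 mod 18), so (9,-10,12)→(9,8,11)
g: reduced (well bottom): (9,8,11) with a≤c, −a<b≤a
reduced forms (9, -8, 11) vs (9, 8, 11) ⇒ inequivalent

no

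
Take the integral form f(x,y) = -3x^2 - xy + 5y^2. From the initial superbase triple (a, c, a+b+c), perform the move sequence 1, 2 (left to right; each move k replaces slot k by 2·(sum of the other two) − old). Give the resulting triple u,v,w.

start (-3,5,1) = (f(1,0),f(0,1),f(1,1))
replace slot 1: 2·(5+1) − (-3) = 15 → (15,5,1)
replace slot 2: 2·(15+1) − 5 = 27 → (15,27,1)

15,27,1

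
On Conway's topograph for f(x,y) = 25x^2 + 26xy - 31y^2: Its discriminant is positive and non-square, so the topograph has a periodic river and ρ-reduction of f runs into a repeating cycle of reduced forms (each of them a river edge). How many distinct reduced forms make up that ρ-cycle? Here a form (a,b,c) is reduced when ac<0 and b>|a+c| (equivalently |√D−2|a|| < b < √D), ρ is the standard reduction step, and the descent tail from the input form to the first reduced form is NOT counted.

D = 3776, ⌊√D⌋ = 61
river: ρ → (-31,36,20)
river: ρ → (20,44,-23)
river: ρ → (-23,48,16)
river: ρ → (16,48,-23)
river: ρ → (-23,44,20)
river: ρ → (20,36,-31)
river: ρ → (-31,26,25)
river: ρ → (25,24,-32)
river: ρ → (-32,40,17)
river: ρ → (17,28,-44)
river: ρ → (-44,60,1)
river: ρ → (1,60,-44)
river: ρ → (-44,28,17)
river: ρ → (17,40,-32)
river: ρ → (-32,24,25)
river: ρ → (25,26,-31)
ρ-cycle length = 16 (tail of 0 descent steps not counted)

16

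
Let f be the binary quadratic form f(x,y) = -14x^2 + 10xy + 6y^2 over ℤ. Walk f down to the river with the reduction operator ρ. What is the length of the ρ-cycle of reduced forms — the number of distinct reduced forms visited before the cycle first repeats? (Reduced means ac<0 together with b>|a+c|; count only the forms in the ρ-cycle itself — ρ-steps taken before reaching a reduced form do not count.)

D = 436, ⌊√D⌋ = 20
river: ρ → (6,14,-10)
river: ρ → (-10,6,10)
river: ρ → (10,14,-6)
river: ρ → (-6,10,14)
river: ρ → (14,18,-2)
river: ρ → (-2,18,14)
river: ρ → (14,10,-6)
river: ρ → (-6,14,10)
river: ρ → (10,6,-10)
river: ρ → (-10,14,6)
river: ρ → (6,10,-14)
river: ρ → (-14,18,2)
river: ρ → (2,18,-14)
river: ρ → (-14,10,6)
ρ-cycle length = 14 (tail of 0 descent steps not counted)

14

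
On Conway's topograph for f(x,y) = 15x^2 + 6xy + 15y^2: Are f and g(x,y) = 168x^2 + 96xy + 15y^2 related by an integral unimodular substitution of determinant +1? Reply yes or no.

D₁ = -864, D₂ = -864
f: reduced (well bottom): (15,6,15) with a≤c, −a<b≤a
g: flip: (168,96,15)→(15,-96,168)
g: translate: b→-6 (≡-96 mod 30), so (15,-96,168)→(15,-6,15)
g: flip: (15,-6,15)→(15,6,15)
g: reduced (well bottom): (15,6,15) with a≤c, −a<b≤a
reduced forms (15, 6, 15) vs (15, 6, 15) ⇒ equivalent

yes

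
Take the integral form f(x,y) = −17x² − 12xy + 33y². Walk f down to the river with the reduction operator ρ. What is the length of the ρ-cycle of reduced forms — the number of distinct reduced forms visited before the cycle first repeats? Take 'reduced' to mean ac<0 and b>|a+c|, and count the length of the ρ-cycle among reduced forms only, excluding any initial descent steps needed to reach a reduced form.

D = 2388, ⌊√D⌋ = 48
descent: ρ → (33,12,-17)
descent: ρ → (-17,22,28)  [lands on river]
river: ρ → (28,34,-11)
river: ρ → (-11,32,31)
river: ρ → (31,30,-12)
river: ρ → (-12,42,13)
river: ρ → (13,36,-21)
river: ρ → (-21,48,1)
river: ρ → (1,48,-21)
river: ρ → (-21,36,13)
river: ρ → (13,42,-12)
river: ρ → (-12,30,31)
river: ρ → (31,32,-11)
river: ρ → (-11,34,28)
river: ρ → (28,22,-17)
river: ρ → (-17,46,4)
river: ρ → (4,42,-39)
river: ρ → (-39,36,7)
river: ρ → (7,48,-3)
river: ρ → (-3,48,7)
river: ρ → (7,36,-39)
river: ρ → (-39,42,4)
river: ρ → (4,46,-17)
ρ-cycle length = 22 (tail of 2 descent steps not counted)

22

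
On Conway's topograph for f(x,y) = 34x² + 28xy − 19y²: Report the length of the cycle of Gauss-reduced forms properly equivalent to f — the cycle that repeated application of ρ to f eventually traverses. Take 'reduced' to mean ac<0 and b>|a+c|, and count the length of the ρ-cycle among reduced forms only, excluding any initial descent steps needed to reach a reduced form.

D = 3368, ⌊√D⌋ = 58
river: ρ → (-19,48,14)
river: ρ → (14,36,-37)
river: ρ → (-37,38,13)
river: ρ → (13,40,-34)
river: ρ → (-34,28,19)
river: ρ → (19,48,-14)
river: ρ → (-14,36,37)
river: ρ → (37,38,-13)
river: ρ → (-13,40,34)
river: ρ → (34,28,-19)
ρ-cycle length = 10 (tail of 0 descent steps not counted)

10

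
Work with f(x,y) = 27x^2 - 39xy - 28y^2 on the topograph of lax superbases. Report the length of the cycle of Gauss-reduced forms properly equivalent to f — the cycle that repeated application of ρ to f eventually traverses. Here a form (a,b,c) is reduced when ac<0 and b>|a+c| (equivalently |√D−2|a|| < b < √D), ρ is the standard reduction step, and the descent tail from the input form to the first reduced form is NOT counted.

D = 4545, ⌊√D⌋ = 67
descent: ρ → (-28,39,27)  [lands on river]
river: ρ → (27,15,-40)
river: ρ → (-40,65,2)
river: ρ → (2,67,-7)
river: ρ → (-7,59,38)
river: ρ → (38,17,-28)
ρ-cycle length = 6 (tail of 1 descent step not counted)

6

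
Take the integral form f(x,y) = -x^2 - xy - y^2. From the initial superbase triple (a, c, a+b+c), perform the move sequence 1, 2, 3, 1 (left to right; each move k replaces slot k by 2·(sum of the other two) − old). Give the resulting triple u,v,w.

start (-1,-1,-3) = (f(1,0),f(0,1),f(1,1))
replace slot 1: 2·((-1)+(-3)) − (-1) = -7 → (-7,-1,-3)
replace slot 2: 2·((-7)+(-3)) − (-1) = -19 → (-7,-19,-3)
replace slot 3: 2·((-7)+(-19)) − (-3) = -49 → (-7,-19,-49)
replace slot 1: 2·((-19)+(-49)) − (-7) = -129 → (-129,-19,-49)

-129,-19,-49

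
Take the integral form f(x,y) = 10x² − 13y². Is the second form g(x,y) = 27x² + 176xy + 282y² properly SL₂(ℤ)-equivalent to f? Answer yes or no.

D₁ = 520, D₂ = 520
river cycle of f (length 6): (10, 20, -3), (-3, 22, 3), (3, 20, -10), (-10, 20, 3), (3, 22, -3), (-3, 20, 10)
river cycle of g (length 6): (-3, 22, 3), (3, 20, -10), (-10, 20, 3), (3, 22, -3), (-3, 20, 10), (10, 20, -3)
cycles coincide ⇒ equivalent

yes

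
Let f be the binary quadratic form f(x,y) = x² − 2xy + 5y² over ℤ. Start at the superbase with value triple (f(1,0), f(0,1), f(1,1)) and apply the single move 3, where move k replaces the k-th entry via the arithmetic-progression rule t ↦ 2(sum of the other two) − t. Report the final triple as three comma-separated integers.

start (1,5,4) = (f(1,0),f(0,1),f(1,1))
replace slot 3: 2·(1+5) − 4 = 8 → (1,5,8)

1,5,8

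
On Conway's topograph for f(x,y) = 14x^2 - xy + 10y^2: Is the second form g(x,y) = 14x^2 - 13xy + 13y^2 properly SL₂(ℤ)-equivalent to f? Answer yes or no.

D₁ = -559, D₂ = -559
f: flip: (14,-1,10)→(10,1,14)
f: reduced (well bottom): (10,1,14) with a≤c, −a<b≤a
g: flip: (14,-13,13)→(13,13,14)
g: reduced (well bottom): (13,13,14) with a≤c, −a<b≤a
reduced forms (10, 1, 14) vs (13, 13, 14) ⇒ inequivalent

no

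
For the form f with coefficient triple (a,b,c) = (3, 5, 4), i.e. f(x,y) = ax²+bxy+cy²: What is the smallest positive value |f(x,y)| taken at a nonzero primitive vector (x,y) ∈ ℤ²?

translate: b→-1 (≡5 mod 6), so (3,5,4)→(3,-1,2)
flip: (3,-1,2)→(2,1,3)
reduced (well bottom): (2,1,3) with a≤c, −a<b≤a
well minimum = a = 2

2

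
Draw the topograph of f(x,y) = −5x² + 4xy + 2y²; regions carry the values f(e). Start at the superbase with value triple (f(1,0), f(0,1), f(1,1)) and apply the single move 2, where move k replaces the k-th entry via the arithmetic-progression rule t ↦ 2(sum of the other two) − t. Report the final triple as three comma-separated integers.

start (-5,2,1) = (f(1,0),f(0,1),f(1,1))
replace slot 2: 2·((-5)+1) − 2 = -10 → (-5,-10,1)

-5,-10,1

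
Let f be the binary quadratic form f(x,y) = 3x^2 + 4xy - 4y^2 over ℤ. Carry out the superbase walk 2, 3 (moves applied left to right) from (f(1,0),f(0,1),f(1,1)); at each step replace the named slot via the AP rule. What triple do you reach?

start (3,-4,3) = (f(1,0),f(0,1),f(1,1))
replace slot 2: 2·(3+3) − (-4) = 16 → (3,16,3)
replace slot 3: 2·(3+16) − 3 = 35 → (3,16,35)

3,16,35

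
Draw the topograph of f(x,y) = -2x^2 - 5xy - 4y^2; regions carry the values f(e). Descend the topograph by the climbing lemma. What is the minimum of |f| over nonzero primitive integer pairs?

translate: b→1 (≡5 mod 4), so (2,5,4)→(2,1,1)
flip: (2,1,1)→(1,-1,2)
translate: b→1 (≡-1 mod 2), so (1,-1,2)→(1,1,2)
reduced (well bottom): (1,1,2) with a≤c, −a<b≤a
well minimum |f| = |-1| = 1 (negative-definite)

1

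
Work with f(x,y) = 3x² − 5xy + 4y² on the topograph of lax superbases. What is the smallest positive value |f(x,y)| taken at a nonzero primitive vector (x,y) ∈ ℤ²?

translate: b→1 (≡-5 mod 6), so (3,-5,4)→(3,1,2)
flip: (3,1,2)→(2,-1,3)
reduced (well bottom): (2,-1,3) with a≤c, −a<b≤a
well minimum = a = 2

2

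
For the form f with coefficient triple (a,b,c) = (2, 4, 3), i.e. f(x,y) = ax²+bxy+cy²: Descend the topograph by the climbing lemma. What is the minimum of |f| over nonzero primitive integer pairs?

translate: b→0 (≡4 mod 4), so (2,4,3)→(2,0,1)
flip: (2,0,1)→(1,0,2)
reduced (well bottom): (1,0,2) with a≤c, −a<b≤a
well minimum = a = 1

1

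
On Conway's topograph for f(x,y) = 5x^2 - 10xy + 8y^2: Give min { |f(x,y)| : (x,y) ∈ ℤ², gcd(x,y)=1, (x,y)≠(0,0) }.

translate: b→0 (≡-10 mod 10), so (5,-10,8)→(5,0,3)
flip: (5,0,3)→(3,0,5)
reduced (well bottom): (3,0,5) with a≤c, −a<b≤a
well minimum = a = 3

3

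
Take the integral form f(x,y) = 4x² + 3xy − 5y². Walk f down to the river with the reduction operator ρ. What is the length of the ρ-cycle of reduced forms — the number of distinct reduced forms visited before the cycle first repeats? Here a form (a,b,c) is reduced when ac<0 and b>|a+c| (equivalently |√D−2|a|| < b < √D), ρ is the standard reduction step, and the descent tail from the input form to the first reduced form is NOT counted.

D = 89, ⌊√D⌋ = 9
river: ρ → (-5,7,2)
river: ρ → (2,9,-1)
river: ρ → (-1,9,2)
river: ρ → (2,7,-5)
river: ρ → (-5,3,4)
river: ρ → (4,5,-4)
river: ρ → (-4,3,5)
river: ρ → (5,7,-2)
river: ρ → (-2,9,1)
river: ρ → (1,9,-2)
river: ρ → (-2,7,5)
river: ρ → (5,3,-4)
river: ρ → (-4,5,4)
river: ρ → (4,3,-5)
ρ-cycle length = 14 (tail of 0 descent steps not counted)

14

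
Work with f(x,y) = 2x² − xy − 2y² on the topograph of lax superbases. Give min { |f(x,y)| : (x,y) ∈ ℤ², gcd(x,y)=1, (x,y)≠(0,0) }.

descent: ρ → (-2,1,2)  [lands on river]
river: ρ → (2,3,-1)
river: ρ → (-1,3,2)
river: ρ → (2,1,-2)
river: ρ → (-2,3,1)
river: ρ → (1,3,-2)
closes: descent 1, river 6
min |a| on river = 1

1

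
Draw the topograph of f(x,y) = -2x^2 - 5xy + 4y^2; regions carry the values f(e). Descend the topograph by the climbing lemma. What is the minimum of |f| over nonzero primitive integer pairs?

descent: ρ → (4,5,-2)  [lands on river]
river: ρ → (-2,7,1)
river: ρ → (1,7,-2)
river: ρ → (-2,5,4)
river: ρ → (4,3,-3)
river: ρ → (-3,3,4)
closes: descent 1, river 6
min |a| on river = 1

1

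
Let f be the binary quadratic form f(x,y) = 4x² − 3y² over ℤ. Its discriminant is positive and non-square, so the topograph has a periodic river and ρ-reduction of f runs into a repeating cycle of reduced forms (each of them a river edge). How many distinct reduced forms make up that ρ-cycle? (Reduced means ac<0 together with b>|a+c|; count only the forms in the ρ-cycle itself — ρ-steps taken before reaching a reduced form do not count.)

D = 48, ⌊√D⌋ = 6
descent: ρ → (-3,6,1)  [lands on river]
river: ρ → (1,6,-3)
ρ-cycle length = 2 (tail of 1 descent step not counted)

2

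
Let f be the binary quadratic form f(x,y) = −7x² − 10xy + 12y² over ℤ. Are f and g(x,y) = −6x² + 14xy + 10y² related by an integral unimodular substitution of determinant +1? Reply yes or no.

D₁ = 436, D₂ = 436
river cycle of f (length 30): (12, 10, -7), (-7, 18, 4), (4, 14, -15), (-15, 16, 3), (3, 20, -3), (-3, 16, 15), (15, 14, -4), (-4, 18, 7), (7, 10, -12), (-12, 14, 5), … (20 more)
river cycle of g (length 14): (10, 6, -10), (-10, 14, 6), (6, 10, -14), (-14, 18, 2), (2, 18, -14), (-14, 10, 6), (6, 14, -10), (-10, 6, 10), (10, 14, -6), (-6, 10, 14), … (4 more)
cycles differ ⇒ inequivalent

no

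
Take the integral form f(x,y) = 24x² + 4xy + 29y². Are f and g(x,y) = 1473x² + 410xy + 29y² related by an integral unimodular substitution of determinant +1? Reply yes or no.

D₁ = -2768, D₂ = -2768
f: reduced (well bottom): (24,4,29) with a≤c, −a<b≤a
g: flip: (1473,410,29)→(29,-410,1473)
g: translate: b→-4 (≡-410 mod 58), so (29,-410,1473)→(29,-4,24)
g: flip: (29,-4,24)→(24,4,29)
g: reduced (well bottom): (24,4,29) with a≤c, −a<b≤a
reduced forms (24, 4, 29) vs (24, 4, 29) ⇒ equivalent

yes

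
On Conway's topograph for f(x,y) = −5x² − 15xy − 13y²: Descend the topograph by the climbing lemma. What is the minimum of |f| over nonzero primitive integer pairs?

translate: b→5 (≡15 mod 10), so (5,15,13)→(5,5,3)
flip: (5,5,3)→(3,-5,5)
translate: b→1 (≡-5 mod 6), so (3,-5,5)→(3,1,3)
reduced (well bottom): (3,1,3) with a≤c, −a<b≤a
well minimum |f| = |-3| = 3 (negative-definite)

3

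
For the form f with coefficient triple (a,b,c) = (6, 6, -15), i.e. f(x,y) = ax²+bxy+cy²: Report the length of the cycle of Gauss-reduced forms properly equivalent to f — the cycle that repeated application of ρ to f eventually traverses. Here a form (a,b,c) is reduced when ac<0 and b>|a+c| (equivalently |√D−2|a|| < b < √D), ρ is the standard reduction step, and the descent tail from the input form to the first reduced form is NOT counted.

D = 396, ⌊√D⌋ = 19
descent: ρ → (-15,-6,6)
descent: ρ → (6,18,-3)  [lands on river]
river: ρ → (-3,18,6)
ρ-cycle length = 2 (tail of 2 descent steps not counted)

2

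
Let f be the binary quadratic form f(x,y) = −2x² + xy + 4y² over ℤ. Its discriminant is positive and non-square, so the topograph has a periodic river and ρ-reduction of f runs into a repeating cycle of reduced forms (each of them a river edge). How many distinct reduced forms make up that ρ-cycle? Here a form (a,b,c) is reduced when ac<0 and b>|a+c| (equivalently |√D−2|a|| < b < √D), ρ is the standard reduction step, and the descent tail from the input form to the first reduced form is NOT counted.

D = 33, ⌊√D⌋ = 5
descent: ρ → (4,-1,-2)
descent: ρ → (-2,5,1)  [lands on river]
river: ρ → (1,5,-2)
river: ρ → (-2,3,3)
river: ρ → (3,3,-2)
ρ-cycle length = 4 (tail of 2 descent steps not counted)

4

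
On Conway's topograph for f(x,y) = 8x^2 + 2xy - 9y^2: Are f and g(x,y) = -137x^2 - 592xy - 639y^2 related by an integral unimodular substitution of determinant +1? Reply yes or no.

D₁ = 292, D₂ = 292
river cycle of f (length 14): (-9, 16, 1), (1, 16, -9), (-9, 2, 8), (8, 14, -3), (-3, 16, 3), (3, 14, -8), (-8, 2, 9), (9, 16, -1), (-1, 16, 9), (9, 2, -8), … (4 more)
river cycle of g (length 14): (-3, 14, 8), (8, 2, -9), (-9, 16, 1), (1, 16, -9), (-9, 2, 8), (8, 14, -3), (-3, 16, 3), (3, 14, -8), (-8, 2, 9), (9, 16, -1), … (4 more)
cycles coincide ⇒ equivalent

yes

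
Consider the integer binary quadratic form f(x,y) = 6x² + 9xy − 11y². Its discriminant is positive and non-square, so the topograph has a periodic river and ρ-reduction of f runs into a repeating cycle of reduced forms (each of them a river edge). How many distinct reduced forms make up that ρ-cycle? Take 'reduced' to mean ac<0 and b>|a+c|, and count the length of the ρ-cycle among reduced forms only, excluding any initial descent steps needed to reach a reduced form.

D = 345, ⌊√D⌋ = 18
river: ρ → (-11,13,4)
river: ρ → (4,11,-14)
river: ρ → (-14,17,1)
river: ρ → (1,17,-14)
river: ρ → (-14,11,4)
river: ρ → (4,13,-11)
river: ρ → (-11,9,6)
river: ρ → (6,15,-5)
river: ρ → (-5,15,6)
river: ρ → (6,9,-11)
ρ-cycle length = 10 (tail of 0 descent steps not counted)

10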